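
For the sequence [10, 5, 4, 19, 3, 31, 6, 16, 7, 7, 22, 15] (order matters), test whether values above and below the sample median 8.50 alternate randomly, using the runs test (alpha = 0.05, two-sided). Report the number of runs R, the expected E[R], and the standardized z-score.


Step 1: Compute median = 8.50; label A = above, B = below.
Labels in order: ABBABABABBAA  (n_A = 6, n_B = 6)
Step 2: Count runs R = 9.
Step 3: Under H0 (random ordering), E[R] = 2*n_A*n_B/(n_A+n_B) + 1 = 2*6*6/12 + 1 = 7.0000.
        Var[R] = 2*n_A*n_B*(2*n_A*n_B - n_A - n_B) / ((n_A+n_B)^2 * (n_A+n_B-1)) = 4320/1584 = 2.7273.
        SD[R] = 1.6514.
Step 4: Continuity-corrected z = (R - 0.5 - E[R]) / SD[R] = (9 - 0.5 - 7.0000) / 1.6514 = 0.9083.
Step 5: Two-sided p-value via normal approximation = 2*(1 - Phi(|z|)) = 0.363722.
Step 6: alpha = 0.05. fail to reject H0.

R = 9, z = 0.9083, p = 0.363722, fail to reject H0.


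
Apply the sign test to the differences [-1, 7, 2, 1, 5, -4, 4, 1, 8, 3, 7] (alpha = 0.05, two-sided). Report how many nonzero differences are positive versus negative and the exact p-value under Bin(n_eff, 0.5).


Step 1: Discard zero differences. Original n = 11; n_eff = number of nonzero differences = 11.
Nonzero differences (with sign): -1, +7, +2, +1, +5, -4, +4, +1, +8, +3, +7
Step 2: Count signs: positive = 9, negative = 2.
Step 3: Under H0: P(positive) = 0.5, so the number of positives S ~ Bin(11, 0.5).
Step 4: Two-sided exact p-value = sum of Bin(11,0.5) probabilities at or below the observed probability = 0.065430.
Step 5: alpha = 0.05. fail to reject H0.

n_eff = 11, pos = 9, neg = 2, p = 0.065430, fail to reject H0.


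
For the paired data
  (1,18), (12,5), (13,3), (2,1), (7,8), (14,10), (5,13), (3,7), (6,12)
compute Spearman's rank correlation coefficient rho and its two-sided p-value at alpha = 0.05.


Step 1: Rank x and y separately (midranks; no ties here).
rank(x): 1->1, 12->7, 13->8, 2->2, 7->6, 14->9, 5->4, 3->3, 6->5
rank(y): 18->9, 5->3, 3->2, 1->1, 8->5, 10->6, 13->8, 7->4, 12->7
Step 2: d_i = R_x(i) - R_y(i); compute d_i^2.
  (1-9)^2=64, (7-3)^2=16, (8-2)^2=36, (2-1)^2=1, (6-5)^2=1, (9-6)^2=9, (4-8)^2=16, (3-4)^2=1, (5-7)^2=4
sum(d^2) = 148.
Step 3: rho = 1 - 6*148 / (9*(9^2 - 1)) = 1 - 888/720 = -0.233333.
Step 4: Under H0, t = rho * sqrt((n-2)/(1-rho^2)) = -0.6349 ~ t(7).
Step 5: Two-sided p-value from the t-distribution with 7 df = 0.545699.
Step 6: alpha = 0.05. fail to reject H0.

rho = -0.2333, p = 0.545699, fail to reject H0 at alpha = 0.05.


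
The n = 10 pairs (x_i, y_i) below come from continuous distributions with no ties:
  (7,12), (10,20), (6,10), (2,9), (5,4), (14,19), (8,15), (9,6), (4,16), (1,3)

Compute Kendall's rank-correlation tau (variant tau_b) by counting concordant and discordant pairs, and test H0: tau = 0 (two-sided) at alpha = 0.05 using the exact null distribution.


Step 1: Enumerate the 45 unordered pairs (i,j) with i<j and classify each by sign(x_j-x_i) * sign(y_j-y_i).
  (1,2):dx=+3,dy=+8->C; (1,3):dx=-1,dy=-2->C; (1,4):dx=-5,dy=-3->C; (1,5):dx=-2,dy=-8->C
  (1,6):dx=+7,dy=+7->C; (1,7):dx=+1,dy=+3->C; (1,8):dx=+2,dy=-6->D; (1,9):dx=-3,dy=+4->D
  (1,10):dx=-6,dy=-9->C; (2,3):dx=-4,dy=-10->C; (2,4):dx=-8,dy=-11->C; (2,5):dx=-5,dy=-16->C
  (2,6):dx=+4,dy=-1->D; (2,7):dx=-2,dy=-5->C; (2,8):dx=-1,dy=-14->C; (2,9):dx=-6,dy=-4->C
  (2,10):dx=-9,dy=-17->C; (3,4):dx=-4,dy=-1->C; (3,5):dx=-1,dy=-6->C; (3,6):dx=+8,dy=+9->C
  (3,7):dx=+2,dy=+5->C; (3,8):dx=+3,dy=-4->D; (3,9):dx=-2,dy=+6->D; (3,10):dx=-5,dy=-7->C
  (4,5):dx=+3,dy=-5->D; (4,6):dx=+12,dy=+10->C; (4,7):dx=+6,dy=+6->C; (4,8):dx=+7,dy=-3->D
  (4,9):dx=+2,dy=+7->C; (4,10):dx=-1,dy=-6->C; (5,6):dx=+9,dy=+15->C; (5,7):dx=+3,dy=+11->C
  (5,8):dx=+4,dy=+2->C; (5,9):dx=-1,dy=+12->D; (5,10):dx=-4,dy=-1->C; (6,7):dx=-6,dy=-4->C
  (6,8):dx=-5,dy=-13->C; (6,9):dx=-10,dy=-3->C; (6,10):dx=-13,dy=-16->C; (7,8):dx=+1,dy=-9->D
  (7,9):dx=-4,dy=+1->D; (7,10):dx=-7,dy=-12->C; (8,9):dx=-5,dy=+10->D; (8,10):dx=-8,dy=-3->C
  (9,10):dx=-3,dy=-13->C
Step 2: C = 34, D = 11, total pairs = 45.
Step 3: tau = (C - D)/(n(n-1)/2) = (34 - 11)/45 = 0.511111.
Step 4: Exact two-sided p-value (enumerate n! = 3628800 permutations of y under H0): p = 0.046623.
Step 5: alpha = 0.05. reject H0.

tau_b = 0.5111 (C=34, D=11), p = 0.046623, reject H0.


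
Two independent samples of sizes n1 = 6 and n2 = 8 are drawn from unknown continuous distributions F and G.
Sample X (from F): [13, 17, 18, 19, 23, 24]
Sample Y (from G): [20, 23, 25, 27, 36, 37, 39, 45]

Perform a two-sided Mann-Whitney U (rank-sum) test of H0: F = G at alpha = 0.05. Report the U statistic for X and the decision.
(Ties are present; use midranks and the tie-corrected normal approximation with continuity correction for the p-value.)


Step 1: Combine and sort all 14 observations; assign midranks.
sorted (value, group): (13,X), (17,X), (18,X), (19,X), (20,Y), (23,X), (23,Y), (24,X), (25,Y), (27,Y), (36,Y), (37,Y), (39,Y), (45,Y)
ranks: 13->1, 17->2, 18->3, 19->4, 20->5, 23->6.5, 23->6.5, 24->8, 25->9, 27->10, 36->11, 37->12, 39->13, 45->14
Step 2: Rank sum for X: R1 = 1 + 2 + 3 + 4 + 6.5 + 8 = 24.5.
Step 3: U_X = R1 - n1(n1+1)/2 = 24.5 - 6*7/2 = 24.5 - 21 = 3.5.
       U_Y = n1*n2 - U_X = 48 - 3.5 = 44.5.
Step 4: Ties are present, so use the tie-corrected normal approximation (with continuity correction) for the p-value.
Step 5: p-value = 0.009743; compare to alpha = 0.05. reject H0.

U_X = 3.5, p = 0.009743, reject H0 at alpha = 0.05.


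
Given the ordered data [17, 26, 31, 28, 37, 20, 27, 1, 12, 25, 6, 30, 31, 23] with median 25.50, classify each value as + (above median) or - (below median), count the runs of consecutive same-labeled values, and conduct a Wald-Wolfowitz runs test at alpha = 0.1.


Step 1: Compute median = 25.50; label A = above, B = below.
Labels in order: BAAAABABBBBAAB  (n_A = 7, n_B = 7)
Step 2: Count runs R = 7.
Step 3: Under H0 (random ordering), E[R] = 2*n_A*n_B/(n_A+n_B) + 1 = 2*7*7/14 + 1 = 8.0000.
        Var[R] = 2*n_A*n_B*(2*n_A*n_B - n_A - n_B) / ((n_A+n_B)^2 * (n_A+n_B-1)) = 8232/2548 = 3.2308.
        SD[R] = 1.7974.
Step 4: Continuity-corrected z = (R + 0.5 - E[R]) / SD[R] = (7 + 0.5 - 8.0000) / 1.7974 = -0.2782.
Step 5: Two-sided p-value via normal approximation = 2*(1 - Phi(|z|)) = 0.780879.
Step 6: alpha = 0.1. fail to reject H0.

R = 7, z = -0.2782, p = 0.780879, fail to reject H0.


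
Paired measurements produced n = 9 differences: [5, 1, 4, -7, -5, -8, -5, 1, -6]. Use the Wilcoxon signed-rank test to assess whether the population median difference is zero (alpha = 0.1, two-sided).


Step 1: Drop any zero differences (none here) and take |d_i|.
|d| = [5, 1, 4, 7, 5, 8, 5, 1, 6]
Step 2: Midrank |d_i| (ties get averaged ranks).
ranks: |5|->5, |1|->1.5, |4|->3, |7|->8, |5|->5, |8|->9, |5|->5, |1|->1.5, |6|->7
Step 3: Attach original signs; sum ranks with positive sign and with negative sign.
W+ = 5 + 1.5 + 3 + 1.5 = 11
W- = 8 + 5 + 9 + 5 + 7 = 34
(Check: W+ + W- = 45 should equal n(n+1)/2 = 45.)
Step 4: Test statistic W = min(W+, W-) = 11.
Step 5: Ties in |d|, so use the tie-corrected normal approximation.
        E[W] = n(n+1)/4 = 9*10/4 = 22.5.
        Tie groups: |d|=1 (t=2), |d|=5 (t=3); sum(t^3 - t) = 30.
        Var[W] = n(n+1)(2n+1)/24 - sum(t^3-t)/48 = 1710/24 - 30/48 = 70.625.
        z = (W - E[W]) / sqrt(Var[W]) = (11 - 22.5) / 8.4039 = -1.3684.
        Two-sided p = 2*Phi(z) = 0.171181.
Step 6: alpha = 0.1. fail to reject H0.

W+ = 11, W- = 34, W = min = 11, p = 0.171181, fail to reject H0.


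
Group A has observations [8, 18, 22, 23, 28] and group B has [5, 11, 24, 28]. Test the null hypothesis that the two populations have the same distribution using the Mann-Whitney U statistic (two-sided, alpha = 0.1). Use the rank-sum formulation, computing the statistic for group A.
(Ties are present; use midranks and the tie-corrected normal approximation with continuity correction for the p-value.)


Step 1: Combine and sort all 9 observations; assign midranks.
sorted (value, group): (5,Y), (8,X), (11,Y), (18,X), (22,X), (23,X), (24,Y), (28,X), (28,Y)
ranks: 5->1, 8->2, 11->3, 18->4, 22->5, 23->6, 24->7, 28->8.5, 28->8.5
Step 2: Rank sum for X: R1 = 2 + 4 + 5 + 6 + 8.5 = 25.5.
Step 3: U_X = R1 - n1(n1+1)/2 = 25.5 - 5*6/2 = 25.5 - 15 = 10.5.
       U_Y = n1*n2 - U_X = 20 - 10.5 = 9.5.
Step 4: Ties are present, so use the tie-corrected normal approximation (with continuity correction) for the p-value.
Step 5: p-value = 1.000000; compare to alpha = 0.1. fail to reject H0.

U_X = 10.5, p = 1.000000, fail to reject H0 at alpha = 0.1.


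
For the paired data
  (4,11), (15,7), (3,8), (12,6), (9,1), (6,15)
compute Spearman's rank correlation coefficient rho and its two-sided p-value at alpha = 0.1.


Step 1: Rank x and y separately (midranks; no ties here).
rank(x): 4->2, 15->6, 3->1, 12->5, 9->4, 6->3
rank(y): 11->5, 7->3, 8->4, 6->2, 1->1, 15->6
Step 2: d_i = R_x(i) - R_y(i); compute d_i^2.
  (2-5)^2=9, (6-3)^2=9, (1-4)^2=9, (5-2)^2=9, (4-1)^2=9, (3-6)^2=9
sum(d^2) = 54.
Step 3: rho = 1 - 6*54 / (6*(6^2 - 1)) = 1 - 324/210 = -0.542857.
Step 4: Under H0, t = rho * sqrt((n-2)/(1-rho^2)) = -1.2928 ~ t(4).
Step 5: Two-sided p-value from the t-distribution with 4 df = 0.265703.
Step 6: alpha = 0.1. fail to reject H0.

rho = -0.5429, p = 0.265703, fail to reject H0 at alpha = 0.1.


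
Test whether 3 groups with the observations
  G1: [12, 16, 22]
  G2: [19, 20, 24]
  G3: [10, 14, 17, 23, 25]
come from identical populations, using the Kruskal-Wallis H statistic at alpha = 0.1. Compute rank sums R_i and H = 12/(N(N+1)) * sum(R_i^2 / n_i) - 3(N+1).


Step 1: Combine all N = 11 observations and assign midranks.
sorted (value, group, rank): (10,G3,1), (12,G1,2), (14,G3,3), (16,G1,4), (17,G3,5), (19,G2,6), (20,G2,7), (22,G1,8), (23,G3,9), (24,G2,10), (25,G3,11)
Step 2: Sum ranks within each group.
R_1 = 14 (n_1 = 3)
R_2 = 23 (n_2 = 3)
R_3 = 29 (n_3 = 5)
Step 3: H = 12/(N(N+1)) * sum(R_i^2/n_i) - 3(N+1)
     = 12/(11*12) * (14^2/3 + 23^2/3 + 29^2/5) - 3*12
     = 0.090909 * 409.867 - 36
     = 1.260606.
Step 4: No ties, so H is used without correction.
Step 5: Under H0, H ~ chi^2(2); p-value = 0.532430.
Step 6: alpha = 0.1. fail to reject H0.

H = 1.2606, df = 2, p = 0.532430, fail to reject H0.


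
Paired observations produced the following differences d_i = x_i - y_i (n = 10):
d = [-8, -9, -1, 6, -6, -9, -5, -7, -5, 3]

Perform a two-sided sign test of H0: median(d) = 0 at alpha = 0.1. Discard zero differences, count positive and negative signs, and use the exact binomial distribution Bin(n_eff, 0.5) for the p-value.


Step 1: Discard zero differences. Original n = 10; n_eff = number of nonzero differences = 10.
Nonzero differences (with sign): -8, -9, -1, +6, -6, -9, -5, -7, -5, +3
Step 2: Count signs: positive = 2, negative = 8.
Step 3: Under H0: P(positive) = 0.5, so the number of positives S ~ Bin(10, 0.5).
Step 4: Two-sided exact p-value = sum of Bin(10,0.5) probabilities at or below the observed probability = 0.109375.
Step 5: alpha = 0.1. fail to reject H0.

n_eff = 10, pos = 2, neg = 8, p = 0.109375, fail to reject H0.


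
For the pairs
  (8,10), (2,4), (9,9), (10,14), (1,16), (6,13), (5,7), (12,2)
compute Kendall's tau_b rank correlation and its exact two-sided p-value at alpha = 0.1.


Step 1: Enumerate the 28 unordered pairs (i,j) with i<j and classify each by sign(x_j-x_i) * sign(y_j-y_i).
  (1,2):dx=-6,dy=-6->C; (1,3):dx=+1,dy=-1->D; (1,4):dx=+2,dy=+4->C; (1,5):dx=-7,dy=+6->D
  (1,6):dx=-2,dy=+3->D; (1,7):dx=-3,dy=-3->C; (1,8):dx=+4,dy=-8->D; (2,3):dx=+7,dy=+5->C
  (2,4):dx=+8,dy=+10->C; (2,5):dx=-1,dy=+12->D; (2,6):dx=+4,dy=+9->C; (2,7):dx=+3,dy=+3->C
  (2,8):dx=+10,dy=-2->D; (3,4):dx=+1,dy=+5->C; (3,5):dx=-8,dy=+7->D; (3,6):dx=-3,dy=+4->D
  (3,7):dx=-4,dy=-2->C; (3,8):dx=+3,dy=-7->D; (4,5):dx=-9,dy=+2->D; (4,6):dx=-4,dy=-1->C
  (4,7):dx=-5,dy=-7->C; (4,8):dx=+2,dy=-12->D; (5,6):dx=+5,dy=-3->D; (5,7):dx=+4,dy=-9->D
  (5,8):dx=+11,dy=-14->D; (6,7):dx=-1,dy=-6->C; (6,8):dx=+6,dy=-11->D; (7,8):dx=+7,dy=-5->D
Step 2: C = 12, D = 16, total pairs = 28.
Step 3: tau = (C - D)/(n(n-1)/2) = (12 - 16)/28 = -0.142857.
Step 4: Exact two-sided p-value (enumerate n! = 40320 permutations of y under H0): p = 0.719544.
Step 5: alpha = 0.1. fail to reject H0.

tau_b = -0.1429 (C=12, D=16), p = 0.719544, fail to reject H0.


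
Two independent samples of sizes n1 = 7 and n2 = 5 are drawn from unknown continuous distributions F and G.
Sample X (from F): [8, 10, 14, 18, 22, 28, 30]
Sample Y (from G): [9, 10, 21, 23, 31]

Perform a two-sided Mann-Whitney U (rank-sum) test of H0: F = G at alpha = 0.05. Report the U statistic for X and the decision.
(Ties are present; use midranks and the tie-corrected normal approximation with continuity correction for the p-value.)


Step 1: Combine and sort all 12 observations; assign midranks.
sorted (value, group): (8,X), (9,Y), (10,X), (10,Y), (14,X), (18,X), (21,Y), (22,X), (23,Y), (28,X), (30,X), (31,Y)
ranks: 8->1, 9->2, 10->3.5, 10->3.5, 14->5, 18->6, 21->7, 22->8, 23->9, 28->10, 30->11, 31->12
Step 2: Rank sum for X: R1 = 1 + 3.5 + 5 + 6 + 8 + 10 + 11 = 44.5.
Step 3: U_X = R1 - n1(n1+1)/2 = 44.5 - 7*8/2 = 44.5 - 28 = 16.5.
       U_Y = n1*n2 - U_X = 35 - 16.5 = 18.5.
Step 4: Ties are present, so use the tie-corrected normal approximation (with continuity correction) for the p-value.
Step 5: p-value = 0.935170; compare to alpha = 0.05. fail to reject H0.

U_X = 16.5, p = 0.935170, fail to reject H0 at alpha = 0.05.


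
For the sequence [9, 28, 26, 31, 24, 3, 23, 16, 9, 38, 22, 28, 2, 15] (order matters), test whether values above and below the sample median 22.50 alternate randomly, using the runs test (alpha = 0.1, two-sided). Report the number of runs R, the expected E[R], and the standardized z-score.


Step 1: Compute median = 22.50; label A = above, B = below.
Labels in order: BAAAABABBABABB  (n_A = 7, n_B = 7)
Step 2: Count runs R = 9.
Step 3: Under H0 (random ordering), E[R] = 2*n_A*n_B/(n_A+n_B) + 1 = 2*7*7/14 + 1 = 8.0000.
        Var[R] = 2*n_A*n_B*(2*n_A*n_B - n_A - n_B) / ((n_A+n_B)^2 * (n_A+n_B-1)) = 8232/2548 = 3.2308.
        SD[R] = 1.7974.
Step 4: Continuity-corrected z = (R - 0.5 - E[R]) / SD[R] = (9 - 0.5 - 8.0000) / 1.7974 = 0.2782.
Step 5: Two-sided p-value via normal approximation = 2*(1 - Phi(|z|)) = 0.780879.
Step 6: alpha = 0.1. fail to reject H0.

R = 9, z = 0.2782, p = 0.780879, fail to reject H0.


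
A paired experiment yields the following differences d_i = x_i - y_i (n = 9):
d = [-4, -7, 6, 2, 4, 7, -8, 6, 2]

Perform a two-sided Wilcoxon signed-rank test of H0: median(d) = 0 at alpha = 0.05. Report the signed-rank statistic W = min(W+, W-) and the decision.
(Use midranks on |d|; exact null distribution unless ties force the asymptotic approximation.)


Step 1: Drop any zero differences (none here) and take |d_i|.
|d| = [4, 7, 6, 2, 4, 7, 8, 6, 2]
Step 2: Midrank |d_i| (ties get averaged ranks).
ranks: |4|->3.5, |7|->7.5, |6|->5.5, |2|->1.5, |4|->3.5, |7|->7.5, |8|->9, |6|->5.5, |2|->1.5
Step 3: Attach original signs; sum ranks with positive sign and with negative sign.
W+ = 5.5 + 1.5 + 3.5 + 7.5 + 5.5 + 1.5 = 25
W- = 3.5 + 7.5 + 9 = 20
(Check: W+ + W- = 45 should equal n(n+1)/2 = 45.)
Step 4: Test statistic W = min(W+, W-) = 20.
Step 5: Ties in |d|, so use the tie-corrected normal approximation.
        E[W] = n(n+1)/4 = 9*10/4 = 22.5.
        Tie groups: |d|=2 (t=2), |d|=4 (t=2), |d|=6 (t=2), |d|=7 (t=2); sum(t^3 - t) = 24.
        Var[W] = n(n+1)(2n+1)/24 - sum(t^3-t)/48 = 1710/24 - 24/48 = 70.75.
        z = (W - E[W]) / sqrt(Var[W]) = (20 - 22.5) / 8.4113 = -0.2972.
        Two-sided p = 2*Phi(z) = 0.766299.
Step 6: alpha = 0.05. fail to reject H0.

W+ = 25, W- = 20, W = min = 20, p = 0.766299, fail to reject H0.


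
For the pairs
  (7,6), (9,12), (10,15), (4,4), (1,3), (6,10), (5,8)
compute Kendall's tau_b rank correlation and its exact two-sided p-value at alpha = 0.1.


Step 1: Enumerate the 21 unordered pairs (i,j) with i<j and classify each by sign(x_j-x_i) * sign(y_j-y_i).
  (1,2):dx=+2,dy=+6->C; (1,3):dx=+3,dy=+9->C; (1,4):dx=-3,dy=-2->C; (1,5):dx=-6,dy=-3->C
  (1,6):dx=-1,dy=+4->D; (1,7):dx=-2,dy=+2->D; (2,3):dx=+1,dy=+3->C; (2,4):dx=-5,dy=-8->C
  (2,5):dx=-8,dy=-9->C; (2,6):dx=-3,dy=-2->C; (2,7):dx=-4,dy=-4->C; (3,4):dx=-6,dy=-11->C
  (3,5):dx=-9,dy=-12->C; (3,6):dx=-4,dy=-5->C; (3,7):dx=-5,dy=-7->C; (4,5):dx=-3,dy=-1->C
  (4,6):dx=+2,dy=+6->C; (4,7):dx=+1,dy=+4->C; (5,6):dx=+5,dy=+7->C; (5,7):dx=+4,dy=+5->C
  (6,7):dx=-1,dy=-2->C
Step 2: C = 19, D = 2, total pairs = 21.
Step 3: tau = (C - D)/(n(n-1)/2) = (19 - 2)/21 = 0.809524.
Step 4: Exact two-sided p-value (enumerate n! = 5040 permutations of y under H0): p = 0.010714.
Step 5: alpha = 0.1. reject H0.

tau_b = 0.8095 (C=19, D=2), p = 0.010714, reject H0.


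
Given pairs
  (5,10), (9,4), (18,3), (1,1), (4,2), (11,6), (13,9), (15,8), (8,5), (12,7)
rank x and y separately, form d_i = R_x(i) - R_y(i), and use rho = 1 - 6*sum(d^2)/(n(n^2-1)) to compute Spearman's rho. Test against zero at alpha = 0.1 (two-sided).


Step 1: Rank x and y separately (midranks; no ties here).
rank(x): 5->3, 9->5, 18->10, 1->1, 4->2, 11->6, 13->8, 15->9, 8->4, 12->7
rank(y): 10->10, 4->4, 3->3, 1->1, 2->2, 6->6, 9->9, 8->8, 5->5, 7->7
Step 2: d_i = R_x(i) - R_y(i); compute d_i^2.
  (3-10)^2=49, (5-4)^2=1, (10-3)^2=49, (1-1)^2=0, (2-2)^2=0, (6-6)^2=0, (8-9)^2=1, (9-8)^2=1, (4-5)^2=1, (7-7)^2=0
sum(d^2) = 102.
Step 3: rho = 1 - 6*102 / (10*(10^2 - 1)) = 1 - 612/990 = 0.381818.
Step 4: Under H0, t = rho * sqrt((n-2)/(1-rho^2)) = 1.1685 ~ t(8).
Step 5: Two-sided p-value from the t-distribution with 8 df = 0.276255.
Step 6: alpha = 0.1. fail to reject H0.

rho = 0.3818, p = 0.276255, fail to reject H0 at alpha = 0.1.


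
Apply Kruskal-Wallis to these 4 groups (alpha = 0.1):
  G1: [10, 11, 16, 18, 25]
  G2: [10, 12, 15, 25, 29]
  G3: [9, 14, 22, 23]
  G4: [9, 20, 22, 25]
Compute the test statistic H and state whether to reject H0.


Step 1: Combine all N = 18 observations and assign midranks.
sorted (value, group, rank): (9,G3,1.5), (9,G4,1.5), (10,G1,3.5), (10,G2,3.5), (11,G1,5), (12,G2,6), (14,G3,7), (15,G2,8), (16,G1,9), (18,G1,10), (20,G4,11), (22,G3,12.5), (22,G4,12.5), (23,G3,14), (25,G1,16), (25,G2,16), (25,G4,16), (29,G2,18)
Step 2: Sum ranks within each group.
R_1 = 43.5 (n_1 = 5)
R_2 = 51.5 (n_2 = 5)
R_3 = 35 (n_3 = 4)
R_4 = 41 (n_4 = 4)
Step 3: H = 12/(N(N+1)) * sum(R_i^2/n_i) - 3(N+1)
     = 12/(18*19) * (43.5^2/5 + 51.5^2/5 + 35^2/4 + 41^2/4) - 3*19
     = 0.035088 * 1635.4 - 57
     = 0.382456.
Step 4: Ties present; correction factor C = 1 - 42/(18^3 - 18) = 0.992776. Corrected H = 0.382456 / 0.992776 = 0.385239.
Step 5: Under H0, H ~ chi^2(3); p-value = 0.943275.
Step 6: alpha = 0.1. fail to reject H0.

H = 0.3852, df = 3, p = 0.943275, fail to reject H0.


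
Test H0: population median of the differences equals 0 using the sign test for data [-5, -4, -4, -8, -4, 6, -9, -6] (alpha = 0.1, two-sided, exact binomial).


Step 1: Discard zero differences. Original n = 8; n_eff = number of nonzero differences = 8.
Nonzero differences (with sign): -5, -4, -4, -8, -4, +6, -9, -6
Step 2: Count signs: positive = 1, negative = 7.
Step 3: Under H0: P(positive) = 0.5, so the number of positives S ~ Bin(8, 0.5).
Step 4: Two-sided exact p-value = sum of Bin(8,0.5) probabilities at or below the observed probability = 0.070312.
Step 5: alpha = 0.1. reject H0.

n_eff = 8, pos = 1, neg = 7, p = 0.070312, reject H0.


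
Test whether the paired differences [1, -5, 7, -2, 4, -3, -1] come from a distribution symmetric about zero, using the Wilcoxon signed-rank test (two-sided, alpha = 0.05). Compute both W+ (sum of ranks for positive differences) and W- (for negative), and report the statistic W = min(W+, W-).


Step 1: Drop any zero differences (none here) and take |d_i|.
|d| = [1, 5, 7, 2, 4, 3, 1]
Step 2: Midrank |d_i| (ties get averaged ranks).
ranks: |1|->1.5, |5|->6, |7|->7, |2|->3, |4|->5, |3|->4, |1|->1.5
Step 3: Attach original signs; sum ranks with positive sign and with negative sign.
W+ = 1.5 + 7 + 5 = 13.5
W- = 6 + 3 + 4 + 1.5 = 14.5
(Check: W+ + W- = 28 should equal n(n+1)/2 = 28.)
Step 4: Test statistic W = min(W+, W-) = 13.5.
Step 5: Ties in |d|, so use the tie-corrected normal approximation.
        E[W] = n(n+1)/4 = 7*8/4 = 14.
        Tie groups: |d|=1 (t=2); sum(t^3 - t) = 6.
        Var[W] = n(n+1)(2n+1)/24 - sum(t^3-t)/48 = 840/24 - 6/48 = 34.875.
        z = (W - E[W]) / sqrt(Var[W]) = (13.5 - 14) / 5.9055 = -0.0847.
        Two-sided p = 2*Phi(z) = 0.932526.
Step 6: alpha = 0.05. fail to reject H0.

W+ = 13.5, W- = 14.5, W = min = 13.5, p = 0.932526, fail to reject H0.


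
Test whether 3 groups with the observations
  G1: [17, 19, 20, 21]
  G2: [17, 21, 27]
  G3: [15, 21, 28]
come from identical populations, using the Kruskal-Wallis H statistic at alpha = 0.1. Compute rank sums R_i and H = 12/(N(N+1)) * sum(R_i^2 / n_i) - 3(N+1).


Step 1: Combine all N = 10 observations and assign midranks.
sorted (value, group, rank): (15,G3,1), (17,G1,2.5), (17,G2,2.5), (19,G1,4), (20,G1,5), (21,G1,7), (21,G2,7), (21,G3,7), (27,G2,9), (28,G3,10)
Step 2: Sum ranks within each group.
R_1 = 18.5 (n_1 = 4)
R_2 = 18.5 (n_2 = 3)
R_3 = 18 (n_3 = 3)
Step 3: H = 12/(N(N+1)) * sum(R_i^2/n_i) - 3(N+1)
     = 12/(10*11) * (18.5^2/4 + 18.5^2/3 + 18^2/3) - 3*11
     = 0.109091 * 307.646 - 33
     = 0.561364.
Step 4: Ties present; correction factor C = 1 - 30/(10^3 - 10) = 0.969697. Corrected H = 0.561364 / 0.969697 = 0.578906.
Step 5: Under H0, H ~ chi^2(2); p-value = 0.748673.
Step 6: alpha = 0.1. fail to reject H0.

H = 0.5789, df = 2, p = 0.748673, fail to reject H0.


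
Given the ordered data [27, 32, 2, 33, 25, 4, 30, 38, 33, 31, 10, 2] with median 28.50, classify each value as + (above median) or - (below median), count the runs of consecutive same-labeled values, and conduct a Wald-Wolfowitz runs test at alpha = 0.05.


Step 1: Compute median = 28.50; label A = above, B = below.
Labels in order: BABABBAAAABB  (n_A = 6, n_B = 6)
Step 2: Count runs R = 7.
Step 3: Under H0 (random ordering), E[R] = 2*n_A*n_B/(n_A+n_B) + 1 = 2*6*6/12 + 1 = 7.0000.
        Var[R] = 2*n_A*n_B*(2*n_A*n_B - n_A - n_B) / ((n_A+n_B)^2 * (n_A+n_B-1)) = 4320/1584 = 2.7273.
        SD[R] = 1.6514.
Step 4: R = E[R], so z = 0 with no continuity correction.
Step 5: Two-sided p-value via normal approximation = 2*(1 - Phi(|z|)) = 1.000000.
Step 6: alpha = 0.05. fail to reject H0.

R = 7, z = 0.0000, p = 1.000000, fail to reject H0.


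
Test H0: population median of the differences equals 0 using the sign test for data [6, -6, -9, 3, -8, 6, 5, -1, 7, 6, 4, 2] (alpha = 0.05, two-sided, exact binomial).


Step 1: Discard zero differences. Original n = 12; n_eff = number of nonzero differences = 12.
Nonzero differences (with sign): +6, -6, -9, +3, -8, +6, +5, -1, +7, +6, +4, +2
Step 2: Count signs: positive = 8, negative = 4.
Step 3: Under H0: P(positive) = 0.5, so the number of positives S ~ Bin(12, 0.5).
Step 4: Two-sided exact p-value = sum of Bin(12,0.5) probabilities at or below the observed probability = 0.387695.
Step 5: alpha = 0.05. fail to reject H0.

n_eff = 12, pos = 8, neg = 4, p = 0.387695, fail to reject H0.


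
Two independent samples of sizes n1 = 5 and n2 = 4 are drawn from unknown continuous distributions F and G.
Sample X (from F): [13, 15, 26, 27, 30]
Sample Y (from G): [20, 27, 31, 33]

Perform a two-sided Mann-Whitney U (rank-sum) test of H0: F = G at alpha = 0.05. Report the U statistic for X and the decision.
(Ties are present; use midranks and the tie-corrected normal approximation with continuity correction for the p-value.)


Step 1: Combine and sort all 9 observations; assign midranks.
sorted (value, group): (13,X), (15,X), (20,Y), (26,X), (27,X), (27,Y), (30,X), (31,Y), (33,Y)
ranks: 13->1, 15->2, 20->3, 26->4, 27->5.5, 27->5.5, 30->7, 31->8, 33->9
Step 2: Rank sum for X: R1 = 1 + 2 + 4 + 5.5 + 7 = 19.5.
Step 3: U_X = R1 - n1(n1+1)/2 = 19.5 - 5*6/2 = 19.5 - 15 = 4.5.
       U_Y = n1*n2 - U_X = 20 - 4.5 = 15.5.
Step 4: Ties are present, so use the tie-corrected normal approximation (with continuity correction) for the p-value.
Step 5: p-value = 0.218742; compare to alpha = 0.05. fail to reject H0.

U_X = 4.5, p = 0.218742, fail to reject H0 at alpha = 0.05.


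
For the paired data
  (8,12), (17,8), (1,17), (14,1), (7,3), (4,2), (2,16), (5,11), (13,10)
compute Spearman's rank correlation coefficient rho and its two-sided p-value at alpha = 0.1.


Step 1: Rank x and y separately (midranks; no ties here).
rank(x): 8->6, 17->9, 1->1, 14->8, 7->5, 4->3, 2->2, 5->4, 13->7
rank(y): 12->7, 8->4, 17->9, 1->1, 3->3, 2->2, 16->8, 11->6, 10->5
Step 2: d_i = R_x(i) - R_y(i); compute d_i^2.
  (6-7)^2=1, (9-4)^2=25, (1-9)^2=64, (8-1)^2=49, (5-3)^2=4, (3-2)^2=1, (2-8)^2=36, (4-6)^2=4, (7-5)^2=4
sum(d^2) = 188.
Step 3: rho = 1 - 6*188 / (9*(9^2 - 1)) = 1 - 1128/720 = -0.566667.
Step 4: Under H0, t = rho * sqrt((n-2)/(1-rho^2)) = -1.8196 ~ t(7).
Step 5: Two-sided p-value from the t-distribution with 7 df = 0.111633.
Step 6: alpha = 0.1. fail to reject H0.

rho = -0.5667, p = 0.111633, fail to reject H0 at alpha = 0.1.


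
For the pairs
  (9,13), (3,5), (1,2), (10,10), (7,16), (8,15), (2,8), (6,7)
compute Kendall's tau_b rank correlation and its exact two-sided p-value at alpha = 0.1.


Step 1: Enumerate the 28 unordered pairs (i,j) with i<j and classify each by sign(x_j-x_i) * sign(y_j-y_i).
  (1,2):dx=-6,dy=-8->C; (1,3):dx=-8,dy=-11->C; (1,4):dx=+1,dy=-3->D; (1,5):dx=-2,dy=+3->D
  (1,6):dx=-1,dy=+2->D; (1,7):dx=-7,dy=-5->C; (1,8):dx=-3,dy=-6->C; (2,3):dx=-2,dy=-3->C
  (2,4):dx=+7,dy=+5->C; (2,5):dx=+4,dy=+11->C; (2,6):dx=+5,dy=+10->C; (2,7):dx=-1,dy=+3->D
  (2,8):dx=+3,dy=+2->C; (3,4):dx=+9,dy=+8->C; (3,5):dx=+6,dy=+14->C; (3,6):dx=+7,dy=+13->C
  (3,7):dx=+1,dy=+6->C; (3,8):dx=+5,dy=+5->C; (4,5):dx=-3,dy=+6->D; (4,6):dx=-2,dy=+5->D
  (4,7):dx=-8,dy=-2->C; (4,8):dx=-4,dy=-3->C; (5,6):dx=+1,dy=-1->D; (5,7):dx=-5,dy=-8->C
  (5,8):dx=-1,dy=-9->C; (6,7):dx=-6,dy=-7->C; (6,8):dx=-2,dy=-8->C; (7,8):dx=+4,dy=-1->D
Step 2: C = 20, D = 8, total pairs = 28.
Step 3: tau = (C - D)/(n(n-1)/2) = (20 - 8)/28 = 0.428571.
Step 4: Exact two-sided p-value (enumerate n! = 40320 permutations of y under H0): p = 0.178869.
Step 5: alpha = 0.1. fail to reject H0.

tau_b = 0.4286 (C=20, D=8), p = 0.178869, fail to reject H0.


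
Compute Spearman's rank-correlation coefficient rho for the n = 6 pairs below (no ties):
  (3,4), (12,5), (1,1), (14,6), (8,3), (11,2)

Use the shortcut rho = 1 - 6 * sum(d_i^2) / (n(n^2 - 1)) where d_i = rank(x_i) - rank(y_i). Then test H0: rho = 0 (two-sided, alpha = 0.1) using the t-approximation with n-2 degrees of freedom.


Step 1: Rank x and y separately (midranks; no ties here).
rank(x): 3->2, 12->5, 1->1, 14->6, 8->3, 11->4
rank(y): 4->4, 5->5, 1->1, 6->6, 3->3, 2->2
Step 2: d_i = R_x(i) - R_y(i); compute d_i^2.
  (2-4)^2=4, (5-5)^2=0, (1-1)^2=0, (6-6)^2=0, (3-3)^2=0, (4-2)^2=4
sum(d^2) = 8.
Step 3: rho = 1 - 6*8 / (6*(6^2 - 1)) = 1 - 48/210 = 0.771429.
Step 4: Under H0, t = rho * sqrt((n-2)/(1-rho^2)) = 2.4247 ~ t(4).
Step 5: Two-sided p-value from the t-distribution with 4 df = 0.072397.
Step 6: alpha = 0.1. reject H0.

rho = 0.7714, p = 0.072397, reject H0 at alpha = 0.1.


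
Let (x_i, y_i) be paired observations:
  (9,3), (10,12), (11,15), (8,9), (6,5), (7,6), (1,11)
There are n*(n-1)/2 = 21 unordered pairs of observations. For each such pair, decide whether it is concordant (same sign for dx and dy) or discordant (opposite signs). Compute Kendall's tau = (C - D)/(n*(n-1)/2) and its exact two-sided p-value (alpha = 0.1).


Step 1: Enumerate the 21 unordered pairs (i,j) with i<j and classify each by sign(x_j-x_i) * sign(y_j-y_i).
  (1,2):dx=+1,dy=+9->C; (1,3):dx=+2,dy=+12->C; (1,4):dx=-1,dy=+6->D; (1,5):dx=-3,dy=+2->D
  (1,6):dx=-2,dy=+3->D; (1,7):dx=-8,dy=+8->D; (2,3):dx=+1,dy=+3->C; (2,4):dx=-2,dy=-3->C
  (2,5):dx=-4,dy=-7->C; (2,6):dx=-3,dy=-6->C; (2,7):dx=-9,dy=-1->C; (3,4):dx=-3,dy=-6->C
  (3,5):dx=-5,dy=-10->C; (3,6):dx=-4,dy=-9->C; (3,7):dx=-10,dy=-4->C; (4,5):dx=-2,dy=-4->C
  (4,6):dx=-1,dy=-3->C; (4,7):dx=-7,dy=+2->D; (5,6):dx=+1,dy=+1->C; (5,7):dx=-5,dy=+6->D
  (6,7):dx=-6,dy=+5->D
Step 2: C = 14, D = 7, total pairs = 21.
Step 3: tau = (C - D)/(n(n-1)/2) = (14 - 7)/21 = 0.333333.
Step 4: Exact two-sided p-value (enumerate n! = 5040 permutations of y under H0): p = 0.381349.
Step 5: alpha = 0.1. fail to reject H0.

tau_b = 0.3333 (C=14, D=7), p = 0.381349, fail to reject H0.


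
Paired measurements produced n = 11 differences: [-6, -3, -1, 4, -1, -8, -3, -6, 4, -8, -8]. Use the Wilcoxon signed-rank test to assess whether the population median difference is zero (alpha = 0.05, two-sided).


Step 1: Drop any zero differences (none here) and take |d_i|.
|d| = [6, 3, 1, 4, 1, 8, 3, 6, 4, 8, 8]
Step 2: Midrank |d_i| (ties get averaged ranks).
ranks: |6|->7.5, |3|->3.5, |1|->1.5, |4|->5.5, |1|->1.5, |8|->10, |3|->3.5, |6|->7.5, |4|->5.5, |8|->10, |8|->10
Step 3: Attach original signs; sum ranks with positive sign and with negative sign.
W+ = 5.5 + 5.5 = 11
W- = 7.5 + 3.5 + 1.5 + 1.5 + 10 + 3.5 + 7.5 + 10 + 10 = 55
(Check: W+ + W- = 66 should equal n(n+1)/2 = 66.)
Step 4: Test statistic W = min(W+, W-) = 11.
Step 5: Ties in |d|, so use the tie-corrected normal approximation.
        E[W] = n(n+1)/4 = 11*12/4 = 33.
        Tie groups: |d|=1 (t=2), |d|=3 (t=2), |d|=4 (t=2), |d|=6 (t=2), |d|=8 (t=3); sum(t^3 - t) = 48.
        Var[W] = n(n+1)(2n+1)/24 - sum(t^3-t)/48 = 3036/24 - 48/48 = 125.5.
        z = (W - E[W]) / sqrt(Var[W]) = (11 - 33) / 11.2027 = -1.9638.
        Two-sided p = 2*Phi(z) = 0.049551.
Step 6: alpha = 0.05. reject H0.

W+ = 11, W- = 55, W = min = 11, p = 0.049551, reject H0.


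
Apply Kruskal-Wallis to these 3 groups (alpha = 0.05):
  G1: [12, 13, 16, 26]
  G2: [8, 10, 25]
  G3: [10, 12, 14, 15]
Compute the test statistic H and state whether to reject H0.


Step 1: Combine all N = 11 observations and assign midranks.
sorted (value, group, rank): (8,G2,1), (10,G2,2.5), (10,G3,2.5), (12,G1,4.5), (12,G3,4.5), (13,G1,6), (14,G3,7), (15,G3,8), (16,G1,9), (25,G2,10), (26,G1,11)
Step 2: Sum ranks within each group.
R_1 = 30.5 (n_1 = 4)
R_2 = 13.5 (n_2 = 3)
R_3 = 22 (n_3 = 4)
Step 3: H = 12/(N(N+1)) * sum(R_i^2/n_i) - 3(N+1)
     = 12/(11*12) * (30.5^2/4 + 13.5^2/3 + 22^2/4) - 3*12
     = 0.090909 * 414.312 - 36
     = 1.664773.
Step 4: Ties present; correction factor C = 1 - 12/(11^3 - 11) = 0.990909. Corrected H = 1.664773 / 0.990909 = 1.680046.
Step 5: Under H0, H ~ chi^2(2); p-value = 0.431701.
Step 6: alpha = 0.05. fail to reject H0.

H = 1.6800, df = 2, p = 0.431701, fail to reject H0.


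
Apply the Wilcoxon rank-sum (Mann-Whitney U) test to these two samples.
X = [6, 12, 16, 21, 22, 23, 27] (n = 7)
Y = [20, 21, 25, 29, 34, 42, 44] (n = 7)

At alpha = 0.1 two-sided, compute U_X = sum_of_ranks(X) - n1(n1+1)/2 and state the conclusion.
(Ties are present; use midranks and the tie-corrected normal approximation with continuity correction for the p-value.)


Step 1: Combine and sort all 14 observations; assign midranks.
sorted (value, group): (6,X), (12,X), (16,X), (20,Y), (21,X), (21,Y), (22,X), (23,X), (25,Y), (27,X), (29,Y), (34,Y), (42,Y), (44,Y)
ranks: 6->1, 12->2, 16->3, 20->4, 21->5.5, 21->5.5, 22->7, 23->8, 25->9, 27->10, 29->11, 34->12, 42->13, 44->14
Step 2: Rank sum for X: R1 = 1 + 2 + 3 + 5.5 + 7 + 8 + 10 = 36.5.
Step 3: U_X = R1 - n1(n1+1)/2 = 36.5 - 7*8/2 = 36.5 - 28 = 8.5.
       U_Y = n1*n2 - U_X = 49 - 8.5 = 40.5.
Step 4: Ties are present, so use the tie-corrected normal approximation (with continuity correction) for the p-value.
Step 5: p-value = 0.047401; compare to alpha = 0.1. reject H0.

U_X = 8.5, p = 0.047401, reject H0 at alpha = 0.1.


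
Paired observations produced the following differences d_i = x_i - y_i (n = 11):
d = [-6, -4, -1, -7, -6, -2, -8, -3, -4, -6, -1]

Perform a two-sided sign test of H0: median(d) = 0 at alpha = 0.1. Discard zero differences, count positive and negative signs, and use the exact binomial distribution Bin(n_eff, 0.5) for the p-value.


Step 1: Discard zero differences. Original n = 11; n_eff = number of nonzero differences = 11.
Nonzero differences (with sign): -6, -4, -1, -7, -6, -2, -8, -3, -4, -6, -1
Step 2: Count signs: positive = 0, negative = 11.
Step 3: Under H0: P(positive) = 0.5, so the number of positives S ~ Bin(11, 0.5).
Step 4: Two-sided exact p-value = sum of Bin(11,0.5) probabilities at or below the observed probability = 0.000977.
Step 5: alpha = 0.1. reject H0.

n_eff = 11, pos = 0, neg = 11, p = 0.000977, reject H0.


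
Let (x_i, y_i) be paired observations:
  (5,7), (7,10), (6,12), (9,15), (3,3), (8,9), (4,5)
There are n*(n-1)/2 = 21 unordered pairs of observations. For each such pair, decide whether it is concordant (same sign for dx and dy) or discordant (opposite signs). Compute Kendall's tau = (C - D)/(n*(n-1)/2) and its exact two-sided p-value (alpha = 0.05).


Step 1: Enumerate the 21 unordered pairs (i,j) with i<j and classify each by sign(x_j-x_i) * sign(y_j-y_i).
  (1,2):dx=+2,dy=+3->C; (1,3):dx=+1,dy=+5->C; (1,4):dx=+4,dy=+8->C; (1,5):dx=-2,dy=-4->C
  (1,6):dx=+3,dy=+2->C; (1,7):dx=-1,dy=-2->C; (2,3):dx=-1,dy=+2->D; (2,4):dx=+2,dy=+5->C
  (2,5):dx=-4,dy=-7->C; (2,6):dx=+1,dy=-1->D; (2,7):dx=-3,dy=-5->C; (3,4):dx=+3,dy=+3->C
  (3,5):dx=-3,dy=-9->C; (3,6):dx=+2,dy=-3->D; (3,7):dx=-2,dy=-7->C; (4,5):dx=-6,dy=-12->C
  (4,6):dx=-1,dy=-6->C; (4,7):dx=-5,dy=-10->C; (5,6):dx=+5,dy=+6->C; (5,7):dx=+1,dy=+2->C
  (6,7):dx=-4,dy=-4->C
Step 2: C = 18, D = 3, total pairs = 21.
Step 3: tau = (C - D)/(n(n-1)/2) = (18 - 3)/21 = 0.714286.
Step 4: Exact two-sided p-value (enumerate n! = 5040 permutations of y under H0): p = 0.030159.
Step 5: alpha = 0.05. reject H0.

tau_b = 0.7143 (C=18, D=3), p = 0.030159, reject H0.


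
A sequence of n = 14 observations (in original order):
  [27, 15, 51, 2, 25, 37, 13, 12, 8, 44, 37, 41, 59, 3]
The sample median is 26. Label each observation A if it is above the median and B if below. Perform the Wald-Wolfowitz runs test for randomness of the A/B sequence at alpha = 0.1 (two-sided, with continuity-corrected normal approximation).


Step 1: Compute median = 26; label A = above, B = below.
Labels in order: ABABBABBBAAAAB  (n_A = 7, n_B = 7)
Step 2: Count runs R = 8.
Step 3: Under H0 (random ordering), E[R] = 2*n_A*n_B/(n_A+n_B) + 1 = 2*7*7/14 + 1 = 8.0000.
        Var[R] = 2*n_A*n_B*(2*n_A*n_B - n_A - n_B) / ((n_A+n_B)^2 * (n_A+n_B-1)) = 8232/2548 = 3.2308.
        SD[R] = 1.7974.
Step 4: R = E[R], so z = 0 with no continuity correction.
Step 5: Two-sided p-value via normal approximation = 2*(1 - Phi(|z|)) = 1.000000.
Step 6: alpha = 0.1. fail to reject H0.

R = 8, z = 0.0000, p = 1.000000, fail to reject H0.


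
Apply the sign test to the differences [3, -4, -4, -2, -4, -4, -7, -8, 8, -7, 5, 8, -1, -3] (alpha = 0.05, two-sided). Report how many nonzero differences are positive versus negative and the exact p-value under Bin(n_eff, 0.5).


Step 1: Discard zero differences. Original n = 14; n_eff = number of nonzero differences = 14.
Nonzero differences (with sign): +3, -4, -4, -2, -4, -4, -7, -8, +8, -7, +5, +8, -1, -3
Step 2: Count signs: positive = 4, negative = 10.
Step 3: Under H0: P(positive) = 0.5, so the number of positives S ~ Bin(14, 0.5).
Step 4: Two-sided exact p-value = sum of Bin(14,0.5) probabilities at or below the observed probability = 0.179565.
Step 5: alpha = 0.05. fail to reject H0.

n_eff = 14, pos = 4, neg = 10, p = 0.179565, fail to reject H0.


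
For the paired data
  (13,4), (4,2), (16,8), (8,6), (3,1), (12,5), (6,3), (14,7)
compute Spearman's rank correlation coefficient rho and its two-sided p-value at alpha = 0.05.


Step 1: Rank x and y separately (midranks; no ties here).
rank(x): 13->6, 4->2, 16->8, 8->4, 3->1, 12->5, 6->3, 14->7
rank(y): 4->4, 2->2, 8->8, 6->6, 1->1, 5->5, 3->3, 7->7
Step 2: d_i = R_x(i) - R_y(i); compute d_i^2.
  (6-4)^2=4, (2-2)^2=0, (8-8)^2=0, (4-6)^2=4, (1-1)^2=0, (5-5)^2=0, (3-3)^2=0, (7-7)^2=0
sum(d^2) = 8.
Step 3: rho = 1 - 6*8 / (8*(8^2 - 1)) = 1 - 48/504 = 0.904762.
Step 4: Under H0, t = rho * sqrt((n-2)/(1-rho^2)) = 5.2034 ~ t(6).
Step 5: Two-sided p-value from the t-distribution with 6 df = 0.002008.
Step 6: alpha = 0.05. reject H0.

rho = 0.9048, p = 0.002008, reject H0 at alpha = 0.05.


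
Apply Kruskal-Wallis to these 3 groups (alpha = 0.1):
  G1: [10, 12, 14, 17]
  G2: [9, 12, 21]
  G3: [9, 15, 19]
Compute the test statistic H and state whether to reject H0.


Step 1: Combine all N = 10 observations and assign midranks.
sorted (value, group, rank): (9,G2,1.5), (9,G3,1.5), (10,G1,3), (12,G1,4.5), (12,G2,4.5), (14,G1,6), (15,G3,7), (17,G1,8), (19,G3,9), (21,G2,10)
Step 2: Sum ranks within each group.
R_1 = 21.5 (n_1 = 4)
R_2 = 16 (n_2 = 3)
R_3 = 17.5 (n_3 = 3)
Step 3: H = 12/(N(N+1)) * sum(R_i^2/n_i) - 3(N+1)
     = 12/(10*11) * (21.5^2/4 + 16^2/3 + 17.5^2/3) - 3*11
     = 0.109091 * 302.979 - 33
     = 0.052273.
Step 4: Ties present; correction factor C = 1 - 12/(10^3 - 10) = 0.987879. Corrected H = 0.052273 / 0.987879 = 0.052914.
Step 5: Under H0, H ~ chi^2(2); p-value = 0.973890.
Step 6: alpha = 0.1. fail to reject H0.

H = 0.0529, df = 2, p = 0.973890, fail to reject H0.


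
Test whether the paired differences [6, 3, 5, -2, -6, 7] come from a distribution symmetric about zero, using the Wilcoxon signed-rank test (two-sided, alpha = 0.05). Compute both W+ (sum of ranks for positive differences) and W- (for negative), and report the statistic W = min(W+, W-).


Step 1: Drop any zero differences (none here) and take |d_i|.
|d| = [6, 3, 5, 2, 6, 7]
Step 2: Midrank |d_i| (ties get averaged ranks).
ranks: |6|->4.5, |3|->2, |5|->3, |2|->1, |6|->4.5, |7|->6
Step 3: Attach original signs; sum ranks with positive sign and with negative sign.
W+ = 4.5 + 2 + 3 + 6 = 15.5
W- = 1 + 4.5 = 5.5
(Check: W+ + W- = 21 should equal n(n+1)/2 = 21.)
Step 4: Test statistic W = min(W+, W-) = 5.5.
Step 5: Ties in |d|, so use the tie-corrected normal approximation.
        E[W] = n(n+1)/4 = 6*7/4 = 10.5.
        Tie groups: |d|=6 (t=2); sum(t^3 - t) = 6.
        Var[W] = n(n+1)(2n+1)/24 - sum(t^3-t)/48 = 546/24 - 6/48 = 22.625.
        z = (W - E[W]) / sqrt(Var[W]) = (5.5 - 10.5) / 4.7566 = -1.0512.
        Two-sided p = 2*Phi(z) = 0.293177.
Step 6: alpha = 0.05. fail to reject H0.

W+ = 15.5, W- = 5.5, W = min = 5.5, p = 0.293177, fail to reject H0.


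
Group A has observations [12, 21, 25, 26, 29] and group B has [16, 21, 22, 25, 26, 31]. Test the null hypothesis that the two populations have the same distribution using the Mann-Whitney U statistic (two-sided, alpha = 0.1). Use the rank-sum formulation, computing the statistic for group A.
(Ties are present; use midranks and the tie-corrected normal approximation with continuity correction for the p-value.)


Step 1: Combine and sort all 11 observations; assign midranks.
sorted (value, group): (12,X), (16,Y), (21,X), (21,Y), (22,Y), (25,X), (25,Y), (26,X), (26,Y), (29,X), (31,Y)
ranks: 12->1, 16->2, 21->3.5, 21->3.5, 22->5, 25->6.5, 25->6.5, 26->8.5, 26->8.5, 29->10, 31->11
Step 2: Rank sum for X: R1 = 1 + 3.5 + 6.5 + 8.5 + 10 = 29.5.
Step 3: U_X = R1 - n1(n1+1)/2 = 29.5 - 5*6/2 = 29.5 - 15 = 14.5.
       U_Y = n1*n2 - U_X = 30 - 14.5 = 15.5.
Step 4: Ties are present, so use the tie-corrected normal approximation (with continuity correction) for the p-value.
Step 5: p-value = 1.000000; compare to alpha = 0.1. fail to reject H0.

U_X = 14.5, p = 1.000000, fail to reject H0 at alpha = 0.1.


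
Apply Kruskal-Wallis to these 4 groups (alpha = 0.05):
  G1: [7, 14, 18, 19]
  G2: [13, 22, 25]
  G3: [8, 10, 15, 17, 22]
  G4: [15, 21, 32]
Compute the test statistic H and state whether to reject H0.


Step 1: Combine all N = 15 observations and assign midranks.
sorted (value, group, rank): (7,G1,1), (8,G3,2), (10,G3,3), (13,G2,4), (14,G1,5), (15,G3,6.5), (15,G4,6.5), (17,G3,8), (18,G1,9), (19,G1,10), (21,G4,11), (22,G2,12.5), (22,G3,12.5), (25,G2,14), (32,G4,15)
Step 2: Sum ranks within each group.
R_1 = 25 (n_1 = 4)
R_2 = 30.5 (n_2 = 3)
R_3 = 32 (n_3 = 5)
R_4 = 32.5 (n_4 = 3)
Step 3: H = 12/(N(N+1)) * sum(R_i^2/n_i) - 3(N+1)
     = 12/(15*16) * (25^2/4 + 30.5^2/3 + 32^2/5 + 32.5^2/3) - 3*16
     = 0.050000 * 1023.22 - 48
     = 3.160833.
Step 4: Ties present; correction factor C = 1 - 12/(15^3 - 15) = 0.996429. Corrected H = 3.160833 / 0.996429 = 3.172162.
Step 5: Under H0, H ~ chi^2(3); p-value = 0.365835.
Step 6: alpha = 0.05. fail to reject H0.

H = 3.1722, df = 3, p = 0.365835, fail to reject H0.
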